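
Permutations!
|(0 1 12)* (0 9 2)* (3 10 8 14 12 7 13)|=11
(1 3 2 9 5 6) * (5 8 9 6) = [0, 3, 6, 2, 4, 5, 1, 7, 9, 8] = (1 3 2 6)(8 9)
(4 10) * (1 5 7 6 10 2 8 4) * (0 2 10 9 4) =[2, 5, 8, 3, 10, 7, 9, 6, 0, 4, 1] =(0 2 8)(1 5 7 6 9 4 10)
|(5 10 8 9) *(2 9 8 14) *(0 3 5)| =7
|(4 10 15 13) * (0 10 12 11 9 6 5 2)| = |(0 10 15 13 4 12 11 9 6 5 2)| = 11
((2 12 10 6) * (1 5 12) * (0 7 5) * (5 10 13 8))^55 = ((0 7 10 6 2 1)(5 12 13 8))^55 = (0 7 10 6 2 1)(5 8 13 12)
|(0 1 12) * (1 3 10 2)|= 6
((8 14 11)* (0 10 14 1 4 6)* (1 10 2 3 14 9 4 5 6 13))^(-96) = (0 4 14 5 10 2 13 11 6 9 3 1 8)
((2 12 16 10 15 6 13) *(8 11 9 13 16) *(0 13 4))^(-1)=(0 4 9 11 8 12 2 13)(6 15 10 16)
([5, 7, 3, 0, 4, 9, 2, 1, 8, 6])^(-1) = [3, 7, 6, 2, 4, 0, 9, 1, 8, 5]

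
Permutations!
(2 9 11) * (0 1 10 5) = (0 1 10 5)(2 9 11) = [1, 10, 9, 3, 4, 0, 6, 7, 8, 11, 5, 2]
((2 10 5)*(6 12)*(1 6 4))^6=(1 12)(4 6)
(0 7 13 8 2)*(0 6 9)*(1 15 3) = (0 7 13 8 2 6 9)(1 15 3) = [7, 15, 6, 1, 4, 5, 9, 13, 2, 0, 10, 11, 12, 8, 14, 3]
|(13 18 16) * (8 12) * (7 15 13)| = 10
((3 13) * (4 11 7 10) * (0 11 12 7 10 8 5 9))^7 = (0 5 7 4 11 9 8 12 10)(3 13)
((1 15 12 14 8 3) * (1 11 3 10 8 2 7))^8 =(1 12 2)(7 15 14)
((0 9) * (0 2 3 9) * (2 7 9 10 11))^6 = (2 10)(3 11)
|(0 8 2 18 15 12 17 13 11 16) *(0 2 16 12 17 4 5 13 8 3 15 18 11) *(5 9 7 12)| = |(18)(0 3 15 17 8 16 2 11 5 13)(4 9 7 12)| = 20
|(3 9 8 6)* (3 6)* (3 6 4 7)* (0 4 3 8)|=7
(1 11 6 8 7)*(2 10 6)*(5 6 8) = (1 11 2 10 8 7)(5 6) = [0, 11, 10, 3, 4, 6, 5, 1, 7, 9, 8, 2]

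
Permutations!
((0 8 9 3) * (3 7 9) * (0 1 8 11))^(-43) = (0 11)(1 3 8)(7 9)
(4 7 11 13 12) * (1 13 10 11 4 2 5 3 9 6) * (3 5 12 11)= (1 13 11 10 3 9 6)(2 12)(4 7)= [0, 13, 12, 9, 7, 5, 1, 4, 8, 6, 3, 10, 2, 11]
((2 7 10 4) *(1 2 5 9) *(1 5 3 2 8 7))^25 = (1 4 8 3 7 2 10)(5 9)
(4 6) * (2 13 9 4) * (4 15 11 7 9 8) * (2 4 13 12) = [0, 1, 12, 3, 6, 5, 4, 9, 13, 15, 10, 7, 2, 8, 14, 11] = (2 12)(4 6)(7 9 15 11)(8 13)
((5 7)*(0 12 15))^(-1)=((0 12 15)(5 7))^(-1)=(0 15 12)(5 7)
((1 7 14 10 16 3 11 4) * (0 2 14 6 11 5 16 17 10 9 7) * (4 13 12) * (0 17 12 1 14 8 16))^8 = (0 8 3)(1 6 14 10 13 7 4 17 11 9 12)(2 16 5)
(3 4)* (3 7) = (3 4 7) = [0, 1, 2, 4, 7, 5, 6, 3]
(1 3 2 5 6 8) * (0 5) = (0 5 6 8 1 3 2) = [5, 3, 0, 2, 4, 6, 8, 7, 1]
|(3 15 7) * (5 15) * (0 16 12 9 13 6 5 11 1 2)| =|(0 16 12 9 13 6 5 15 7 3 11 1 2)| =13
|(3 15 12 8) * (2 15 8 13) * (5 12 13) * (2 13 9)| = 6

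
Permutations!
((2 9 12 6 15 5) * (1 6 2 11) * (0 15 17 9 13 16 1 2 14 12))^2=(0 5 2 16 6 9 15 11 13 1 17)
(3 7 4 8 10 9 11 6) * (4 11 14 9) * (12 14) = (3 7 11 6)(4 8 10)(9 12 14) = [0, 1, 2, 7, 8, 5, 3, 11, 10, 12, 4, 6, 14, 13, 9]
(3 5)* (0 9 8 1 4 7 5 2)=(0 9 8 1 4 7 5 3 2)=[9, 4, 0, 2, 7, 3, 6, 5, 1, 8]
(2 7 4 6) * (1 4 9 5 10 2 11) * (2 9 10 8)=(1 4 6 11)(2 7 10 9 5 8)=[0, 4, 7, 3, 6, 8, 11, 10, 2, 5, 9, 1]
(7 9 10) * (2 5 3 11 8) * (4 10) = (2 5 3 11 8)(4 10 7 9) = [0, 1, 5, 11, 10, 3, 6, 9, 2, 4, 7, 8]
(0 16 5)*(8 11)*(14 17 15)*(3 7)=(0 16 5)(3 7)(8 11)(14 17 15)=[16, 1, 2, 7, 4, 0, 6, 3, 11, 9, 10, 8, 12, 13, 17, 14, 5, 15]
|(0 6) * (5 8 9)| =6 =|(0 6)(5 8 9)|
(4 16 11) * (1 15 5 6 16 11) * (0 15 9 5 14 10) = (0 15 14 10)(1 9 5 6 16)(4 11) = [15, 9, 2, 3, 11, 6, 16, 7, 8, 5, 0, 4, 12, 13, 10, 14, 1]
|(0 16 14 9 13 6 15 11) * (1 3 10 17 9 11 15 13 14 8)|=10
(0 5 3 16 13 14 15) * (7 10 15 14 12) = [5, 1, 2, 16, 4, 3, 6, 10, 8, 9, 15, 11, 7, 12, 14, 0, 13] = (0 5 3 16 13 12 7 10 15)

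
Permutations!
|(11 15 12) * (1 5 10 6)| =|(1 5 10 6)(11 15 12)| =12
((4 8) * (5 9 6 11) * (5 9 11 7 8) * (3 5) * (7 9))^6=(11)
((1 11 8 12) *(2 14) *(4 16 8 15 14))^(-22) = ((1 11 15 14 2 4 16 8 12))^(-22) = (1 4 11 16 15 8 14 12 2)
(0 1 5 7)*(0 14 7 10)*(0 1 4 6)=[4, 5, 2, 3, 6, 10, 0, 14, 8, 9, 1, 11, 12, 13, 7]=(0 4 6)(1 5 10)(7 14)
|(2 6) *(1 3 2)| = |(1 3 2 6)| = 4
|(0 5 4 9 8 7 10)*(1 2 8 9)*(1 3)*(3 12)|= |(0 5 4 12 3 1 2 8 7 10)|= 10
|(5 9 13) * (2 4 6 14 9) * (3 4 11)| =9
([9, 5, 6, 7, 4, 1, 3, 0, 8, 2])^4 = [3, 1, 0, 2, 4, 5, 9, 6, 8, 7]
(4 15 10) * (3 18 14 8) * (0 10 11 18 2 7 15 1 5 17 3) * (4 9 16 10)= (0 4 1 5 17 3 2 7 15 11 18 14 8)(9 16 10)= [4, 5, 7, 2, 1, 17, 6, 15, 0, 16, 9, 18, 12, 13, 8, 11, 10, 3, 14]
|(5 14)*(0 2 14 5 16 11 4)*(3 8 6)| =6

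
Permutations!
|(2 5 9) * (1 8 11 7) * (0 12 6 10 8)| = 24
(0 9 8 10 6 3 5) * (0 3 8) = (0 9)(3 5)(6 8 10) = [9, 1, 2, 5, 4, 3, 8, 7, 10, 0, 6]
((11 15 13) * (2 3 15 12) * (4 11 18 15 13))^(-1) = (2 12 11 4 15 18 13 3)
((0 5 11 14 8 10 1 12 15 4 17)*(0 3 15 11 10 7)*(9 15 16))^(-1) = ((0 5 10 1 12 11 14 8 7)(3 16 9 15 4 17))^(-1) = (0 7 8 14 11 12 1 10 5)(3 17 4 15 9 16)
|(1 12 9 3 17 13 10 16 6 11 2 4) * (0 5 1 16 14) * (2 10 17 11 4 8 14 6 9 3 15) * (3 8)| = |(0 5 1 12 8 14)(2 3 11 10 6 4 16 9 15)(13 17)| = 18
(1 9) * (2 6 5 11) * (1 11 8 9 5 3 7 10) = [0, 5, 6, 7, 4, 8, 3, 10, 9, 11, 1, 2] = (1 5 8 9 11 2 6 3 7 10)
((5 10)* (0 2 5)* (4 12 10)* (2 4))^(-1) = ((0 4 12 10)(2 5))^(-1) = (0 10 12 4)(2 5)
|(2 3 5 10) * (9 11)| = 4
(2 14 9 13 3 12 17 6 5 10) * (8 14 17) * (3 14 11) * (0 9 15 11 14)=(0 9 13)(2 17 6 5 10)(3 12 8 14 15 11)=[9, 1, 17, 12, 4, 10, 5, 7, 14, 13, 2, 3, 8, 0, 15, 11, 16, 6]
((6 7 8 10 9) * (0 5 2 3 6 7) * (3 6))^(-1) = (0 6 2 5)(7 9 10 8)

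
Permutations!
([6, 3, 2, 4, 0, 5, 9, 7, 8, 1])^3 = [1, 0, 2, 6, 9, 5, 3, 7, 8, 4]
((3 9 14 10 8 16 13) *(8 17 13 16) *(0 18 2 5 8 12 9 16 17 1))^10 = (18)(3 17)(13 16)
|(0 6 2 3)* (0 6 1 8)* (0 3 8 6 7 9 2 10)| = 20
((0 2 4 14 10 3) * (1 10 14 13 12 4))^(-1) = ((14)(0 2 1 10 3)(4 13 12))^(-1) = (14)(0 3 10 1 2)(4 12 13)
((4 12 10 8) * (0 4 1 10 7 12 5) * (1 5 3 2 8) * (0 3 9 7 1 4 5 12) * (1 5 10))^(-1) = (0 7 9 4 10)(2 3 5 12 8)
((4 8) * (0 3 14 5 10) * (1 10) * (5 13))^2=(0 14 5 10 3 13 1)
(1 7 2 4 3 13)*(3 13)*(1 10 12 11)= (1 7 2 4 13 10 12 11)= [0, 7, 4, 3, 13, 5, 6, 2, 8, 9, 12, 1, 11, 10]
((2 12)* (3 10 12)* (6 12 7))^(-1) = (2 12 6 7 10 3) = ((2 3 10 7 6 12))^(-1)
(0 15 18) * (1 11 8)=[15, 11, 2, 3, 4, 5, 6, 7, 1, 9, 10, 8, 12, 13, 14, 18, 16, 17, 0]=(0 15 18)(1 11 8)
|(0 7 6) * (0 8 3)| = |(0 7 6 8 3)| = 5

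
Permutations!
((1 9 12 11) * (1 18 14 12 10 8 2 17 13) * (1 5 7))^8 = (18)(1 7 5 13 17 2 8 10 9)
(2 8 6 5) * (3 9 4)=(2 8 6 5)(3 9 4)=[0, 1, 8, 9, 3, 2, 5, 7, 6, 4]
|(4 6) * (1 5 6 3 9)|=6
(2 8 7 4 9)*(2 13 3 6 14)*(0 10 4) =[10, 1, 8, 6, 9, 5, 14, 0, 7, 13, 4, 11, 12, 3, 2] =(0 10 4 9 13 3 6 14 2 8 7)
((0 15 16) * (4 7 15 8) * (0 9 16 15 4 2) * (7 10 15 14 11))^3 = (4 14)(7 15)(9 16)(10 11)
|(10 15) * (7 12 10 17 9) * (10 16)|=|(7 12 16 10 15 17 9)|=7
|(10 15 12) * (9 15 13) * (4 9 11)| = 7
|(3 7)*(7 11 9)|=4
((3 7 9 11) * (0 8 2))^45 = ((0 8 2)(3 7 9 11))^45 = (3 7 9 11)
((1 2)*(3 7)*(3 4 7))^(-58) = (7)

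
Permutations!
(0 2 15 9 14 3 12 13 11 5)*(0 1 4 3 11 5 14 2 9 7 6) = (0 9 2 15 7 6)(1 4 3 12 13 5)(11 14) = [9, 4, 15, 12, 3, 1, 0, 6, 8, 2, 10, 14, 13, 5, 11, 7]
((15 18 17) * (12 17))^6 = ((12 17 15 18))^6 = (12 15)(17 18)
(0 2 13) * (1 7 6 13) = (0 2 1 7 6 13) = [2, 7, 1, 3, 4, 5, 13, 6, 8, 9, 10, 11, 12, 0]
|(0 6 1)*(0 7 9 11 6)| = 5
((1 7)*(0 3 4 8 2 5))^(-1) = (0 5 2 8 4 3)(1 7)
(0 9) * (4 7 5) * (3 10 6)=(0 9)(3 10 6)(4 7 5)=[9, 1, 2, 10, 7, 4, 3, 5, 8, 0, 6]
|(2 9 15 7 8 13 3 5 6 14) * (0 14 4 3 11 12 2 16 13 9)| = |(0 14 16 13 11 12 2)(3 5 6 4)(7 8 9 15)| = 28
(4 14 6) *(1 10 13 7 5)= (1 10 13 7 5)(4 14 6)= [0, 10, 2, 3, 14, 1, 4, 5, 8, 9, 13, 11, 12, 7, 6]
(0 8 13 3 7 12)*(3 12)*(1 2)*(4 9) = (0 8 13 12)(1 2)(3 7)(4 9) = [8, 2, 1, 7, 9, 5, 6, 3, 13, 4, 10, 11, 0, 12]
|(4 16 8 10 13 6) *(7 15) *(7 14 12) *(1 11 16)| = |(1 11 16 8 10 13 6 4)(7 15 14 12)| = 8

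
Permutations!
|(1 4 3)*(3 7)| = 4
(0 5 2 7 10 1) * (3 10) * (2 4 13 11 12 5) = (0 2 7 3 10 1)(4 13 11 12 5) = [2, 0, 7, 10, 13, 4, 6, 3, 8, 9, 1, 12, 5, 11]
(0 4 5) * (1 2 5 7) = (0 4 7 1 2 5) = [4, 2, 5, 3, 7, 0, 6, 1]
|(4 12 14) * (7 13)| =|(4 12 14)(7 13)| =6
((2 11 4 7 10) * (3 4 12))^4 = (2 4 11 7 12 10 3)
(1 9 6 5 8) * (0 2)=[2, 9, 0, 3, 4, 8, 5, 7, 1, 6]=(0 2)(1 9 6 5 8)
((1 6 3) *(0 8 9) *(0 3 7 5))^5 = ((0 8 9 3 1 6 7 5))^5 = (0 6 9 5 1 8 7 3)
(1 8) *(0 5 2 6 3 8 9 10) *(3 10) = [5, 9, 6, 8, 4, 2, 10, 7, 1, 3, 0] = (0 5 2 6 10)(1 9 3 8)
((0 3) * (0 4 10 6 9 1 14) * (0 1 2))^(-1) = (0 2 9 6 10 4 3)(1 14)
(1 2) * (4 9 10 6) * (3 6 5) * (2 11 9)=(1 11 9 10 5 3 6 4 2)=[0, 11, 1, 6, 2, 3, 4, 7, 8, 10, 5, 9]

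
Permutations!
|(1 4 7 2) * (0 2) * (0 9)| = 6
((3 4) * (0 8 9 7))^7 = (0 7 9 8)(3 4)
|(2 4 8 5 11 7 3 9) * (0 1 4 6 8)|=24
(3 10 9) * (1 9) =(1 9 3 10) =[0, 9, 2, 10, 4, 5, 6, 7, 8, 3, 1]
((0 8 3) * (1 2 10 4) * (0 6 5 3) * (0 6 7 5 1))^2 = (0 6 2 4 8 1 10)(3 5 7)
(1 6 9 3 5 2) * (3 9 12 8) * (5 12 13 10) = (1 6 13 10 5 2)(3 12 8) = [0, 6, 1, 12, 4, 2, 13, 7, 3, 9, 5, 11, 8, 10]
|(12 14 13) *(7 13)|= |(7 13 12 14)|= 4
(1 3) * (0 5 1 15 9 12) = (0 5 1 3 15 9 12) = [5, 3, 2, 15, 4, 1, 6, 7, 8, 12, 10, 11, 0, 13, 14, 9]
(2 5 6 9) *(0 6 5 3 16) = [6, 1, 3, 16, 4, 5, 9, 7, 8, 2, 10, 11, 12, 13, 14, 15, 0] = (0 6 9 2 3 16)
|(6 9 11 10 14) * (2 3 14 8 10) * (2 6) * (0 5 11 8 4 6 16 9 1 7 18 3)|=15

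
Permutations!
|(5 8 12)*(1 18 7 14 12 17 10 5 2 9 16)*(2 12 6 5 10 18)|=|(1 2 9 16)(5 8 17 18 7 14 6)|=28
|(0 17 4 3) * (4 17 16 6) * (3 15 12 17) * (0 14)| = 9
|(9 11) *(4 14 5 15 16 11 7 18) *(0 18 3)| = 11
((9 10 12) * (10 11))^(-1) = (9 12 10 11) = ((9 11 10 12))^(-1)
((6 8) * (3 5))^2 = ((3 5)(6 8))^2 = (8)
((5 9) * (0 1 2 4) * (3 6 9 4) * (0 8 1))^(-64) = ((1 2 3 6 9 5 4 8))^(-64) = (9)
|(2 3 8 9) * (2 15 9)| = 6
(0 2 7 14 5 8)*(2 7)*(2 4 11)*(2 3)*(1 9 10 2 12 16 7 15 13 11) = (0 15 13 11 3 12 16 7 14 5 8)(1 9 10 2 4) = [15, 9, 4, 12, 1, 8, 6, 14, 0, 10, 2, 3, 16, 11, 5, 13, 7]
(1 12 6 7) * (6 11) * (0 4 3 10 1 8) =(0 4 3 10 1 12 11 6 7 8) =[4, 12, 2, 10, 3, 5, 7, 8, 0, 9, 1, 6, 11]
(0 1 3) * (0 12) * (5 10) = (0 1 3 12)(5 10) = [1, 3, 2, 12, 4, 10, 6, 7, 8, 9, 5, 11, 0]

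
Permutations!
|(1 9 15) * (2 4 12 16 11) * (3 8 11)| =|(1 9 15)(2 4 12 16 3 8 11)| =21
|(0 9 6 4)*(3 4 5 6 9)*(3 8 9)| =10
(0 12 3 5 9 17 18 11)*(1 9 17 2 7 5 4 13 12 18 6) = (0 18 11)(1 9 2 7 5 17 6)(3 4 13 12) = [18, 9, 7, 4, 13, 17, 1, 5, 8, 2, 10, 0, 3, 12, 14, 15, 16, 6, 11]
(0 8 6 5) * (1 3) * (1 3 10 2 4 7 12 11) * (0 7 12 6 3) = (0 8 3)(1 10 2 4 12 11)(5 7 6) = [8, 10, 4, 0, 12, 7, 5, 6, 3, 9, 2, 1, 11]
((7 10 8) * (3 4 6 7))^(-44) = ((3 4 6 7 10 8))^(-44) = (3 10 6)(4 8 7)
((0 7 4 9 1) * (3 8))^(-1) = (0 1 9 4 7)(3 8)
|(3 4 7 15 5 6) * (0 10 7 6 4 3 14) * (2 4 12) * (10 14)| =8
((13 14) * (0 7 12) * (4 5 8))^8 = (14)(0 12 7)(4 8 5)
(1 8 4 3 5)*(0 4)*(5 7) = (0 4 3 7 5 1 8) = [4, 8, 2, 7, 3, 1, 6, 5, 0]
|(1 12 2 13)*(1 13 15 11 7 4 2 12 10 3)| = 15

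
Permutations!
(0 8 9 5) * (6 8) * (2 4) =[6, 1, 4, 3, 2, 0, 8, 7, 9, 5] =(0 6 8 9 5)(2 4)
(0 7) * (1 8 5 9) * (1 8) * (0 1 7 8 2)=(0 8 5 9 2)(1 7)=[8, 7, 0, 3, 4, 9, 6, 1, 5, 2]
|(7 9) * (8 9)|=3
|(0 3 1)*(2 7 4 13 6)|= 15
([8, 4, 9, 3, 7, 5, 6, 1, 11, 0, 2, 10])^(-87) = [10, 1, 8, 3, 4, 5, 6, 7, 2, 11, 0, 9]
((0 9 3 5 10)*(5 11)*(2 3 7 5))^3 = ((0 9 7 5 10)(2 3 11))^3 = (11)(0 5 9 10 7)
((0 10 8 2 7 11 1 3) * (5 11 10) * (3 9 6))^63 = (11)(2 8 10 7)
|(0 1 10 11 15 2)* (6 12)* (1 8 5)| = 8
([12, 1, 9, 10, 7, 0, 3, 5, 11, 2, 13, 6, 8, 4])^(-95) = (0 6 4 12 3 7 8 10 5 11 13)(2 9)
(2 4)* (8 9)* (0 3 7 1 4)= (0 3 7 1 4 2)(8 9)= [3, 4, 0, 7, 2, 5, 6, 1, 9, 8]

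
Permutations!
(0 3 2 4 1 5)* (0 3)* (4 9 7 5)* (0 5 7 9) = [5, 4, 0, 2, 1, 3, 6, 7, 8, 9] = (9)(0 5 3 2)(1 4)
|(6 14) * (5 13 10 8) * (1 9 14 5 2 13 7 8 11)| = 11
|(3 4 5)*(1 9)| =6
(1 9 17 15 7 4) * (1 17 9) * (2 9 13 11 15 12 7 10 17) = (2 9 13 11 15 10 17 12 7 4) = [0, 1, 9, 3, 2, 5, 6, 4, 8, 13, 17, 15, 7, 11, 14, 10, 16, 12]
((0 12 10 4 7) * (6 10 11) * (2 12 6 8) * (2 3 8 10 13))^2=(0 13 12 10 7 6 2 11 4)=((0 6 13 2 12 11 10 4 7)(3 8))^2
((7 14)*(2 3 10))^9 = ((2 3 10)(7 14))^9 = (7 14)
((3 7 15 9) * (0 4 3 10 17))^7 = (0 17 10 9 15 7 3 4)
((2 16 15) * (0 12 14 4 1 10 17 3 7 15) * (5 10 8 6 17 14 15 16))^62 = ((0 12 15 2 5 10 14 4 1 8 6 17 3 7 16))^62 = (0 15 5 14 1 6 3 16 12 2 10 4 8 17 7)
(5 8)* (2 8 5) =(2 8) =[0, 1, 8, 3, 4, 5, 6, 7, 2]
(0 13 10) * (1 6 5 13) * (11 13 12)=[1, 6, 2, 3, 4, 12, 5, 7, 8, 9, 0, 13, 11, 10]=(0 1 6 5 12 11 13 10)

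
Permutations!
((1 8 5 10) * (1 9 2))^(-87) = ((1 8 5 10 9 2))^(-87) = (1 10)(2 5)(8 9)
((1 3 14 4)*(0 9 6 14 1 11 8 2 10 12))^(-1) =(0 12 10 2 8 11 4 14 6 9)(1 3)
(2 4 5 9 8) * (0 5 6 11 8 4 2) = [5, 1, 2, 3, 6, 9, 11, 7, 0, 4, 10, 8] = (0 5 9 4 6 11 8)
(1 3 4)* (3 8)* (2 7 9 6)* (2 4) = (1 8 3 2 7 9 6 4) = [0, 8, 7, 2, 1, 5, 4, 9, 3, 6]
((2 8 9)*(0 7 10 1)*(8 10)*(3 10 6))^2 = (0 8 2 3 1 7 9 6 10) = ((0 7 8 9 2 6 3 10 1))^2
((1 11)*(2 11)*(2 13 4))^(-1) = (1 11 2 4 13)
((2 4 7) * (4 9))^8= ((2 9 4 7))^8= (9)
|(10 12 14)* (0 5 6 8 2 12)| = |(0 5 6 8 2 12 14 10)| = 8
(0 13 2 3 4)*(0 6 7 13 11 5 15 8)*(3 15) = (0 11 5 3 4 6 7 13 2 15 8) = [11, 1, 15, 4, 6, 3, 7, 13, 0, 9, 10, 5, 12, 2, 14, 8]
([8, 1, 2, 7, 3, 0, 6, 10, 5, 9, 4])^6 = [0, 1, 2, 10, 7, 5, 6, 4, 8, 9, 3]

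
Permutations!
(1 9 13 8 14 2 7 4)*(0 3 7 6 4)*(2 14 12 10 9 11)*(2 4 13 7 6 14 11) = [3, 2, 14, 6, 1, 5, 13, 0, 12, 7, 9, 4, 10, 8, 11] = (0 3 6 13 8 12 10 9 7)(1 2 14 11 4)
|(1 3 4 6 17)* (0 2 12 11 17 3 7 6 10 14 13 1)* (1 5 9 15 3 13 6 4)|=|(0 2 12 11 17)(1 7 4 10 14 6 13 5 9 15 3)|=55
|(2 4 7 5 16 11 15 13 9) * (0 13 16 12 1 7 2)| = |(0 13 9)(1 7 5 12)(2 4)(11 15 16)| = 12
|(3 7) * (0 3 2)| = |(0 3 7 2)| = 4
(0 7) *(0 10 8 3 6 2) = (0 7 10 8 3 6 2) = [7, 1, 0, 6, 4, 5, 2, 10, 3, 9, 8]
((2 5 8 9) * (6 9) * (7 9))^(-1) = ((2 5 8 6 7 9))^(-1) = (2 9 7 6 8 5)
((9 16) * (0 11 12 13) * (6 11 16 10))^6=((0 16 9 10 6 11 12 13))^6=(0 12 6 9)(10 16 13 11)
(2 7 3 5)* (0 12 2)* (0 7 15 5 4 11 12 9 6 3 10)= [9, 1, 15, 4, 11, 7, 3, 10, 8, 6, 0, 12, 2, 13, 14, 5]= (0 9 6 3 4 11 12 2 15 5 7 10)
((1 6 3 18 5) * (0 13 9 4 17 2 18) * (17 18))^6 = (0 1 4)(3 5 9)(6 18 13)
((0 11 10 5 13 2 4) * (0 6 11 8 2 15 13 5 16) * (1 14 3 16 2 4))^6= ((0 8 4 6 11 10 2 1 14 3 16)(13 15))^6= (0 2 8 1 4 14 6 3 11 16 10)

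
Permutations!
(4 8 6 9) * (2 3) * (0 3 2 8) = (0 3 8 6 9 4) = [3, 1, 2, 8, 0, 5, 9, 7, 6, 4]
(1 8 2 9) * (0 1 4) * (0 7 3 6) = (0 1 8 2 9 4 7 3 6) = [1, 8, 9, 6, 7, 5, 0, 3, 2, 4]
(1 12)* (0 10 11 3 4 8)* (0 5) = [10, 12, 2, 4, 8, 0, 6, 7, 5, 9, 11, 3, 1] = (0 10 11 3 4 8 5)(1 12)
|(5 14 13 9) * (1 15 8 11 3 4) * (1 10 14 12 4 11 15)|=14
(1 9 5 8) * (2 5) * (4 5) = (1 9 2 4 5 8) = [0, 9, 4, 3, 5, 8, 6, 7, 1, 2]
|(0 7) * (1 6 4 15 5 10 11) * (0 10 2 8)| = |(0 7 10 11 1 6 4 15 5 2 8)| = 11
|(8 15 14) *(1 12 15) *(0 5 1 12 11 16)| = 20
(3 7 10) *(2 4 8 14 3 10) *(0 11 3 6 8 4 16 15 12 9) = (0 11 3 7 2 16 15 12 9)(6 8 14) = [11, 1, 16, 7, 4, 5, 8, 2, 14, 0, 10, 3, 9, 13, 6, 12, 15]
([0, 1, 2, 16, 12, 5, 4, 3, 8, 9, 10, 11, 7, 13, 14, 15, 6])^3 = (3 4)(6 7)(12 16)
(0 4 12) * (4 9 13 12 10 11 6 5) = [9, 1, 2, 3, 10, 4, 5, 7, 8, 13, 11, 6, 0, 12] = (0 9 13 12)(4 10 11 6 5)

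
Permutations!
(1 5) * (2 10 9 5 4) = (1 4 2 10 9 5) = [0, 4, 10, 3, 2, 1, 6, 7, 8, 5, 9]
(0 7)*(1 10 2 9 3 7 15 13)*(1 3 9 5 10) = (0 15 13 3 7)(2 5 10) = [15, 1, 5, 7, 4, 10, 6, 0, 8, 9, 2, 11, 12, 3, 14, 13]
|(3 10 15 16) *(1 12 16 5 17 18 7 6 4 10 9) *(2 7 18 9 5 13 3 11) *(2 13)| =|(18)(1 12 16 11 13 3 5 17 9)(2 7 6 4 10 15)| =18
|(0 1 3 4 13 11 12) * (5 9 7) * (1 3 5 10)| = |(0 3 4 13 11 12)(1 5 9 7 10)| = 30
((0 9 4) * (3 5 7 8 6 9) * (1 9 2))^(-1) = ((0 3 5 7 8 6 2 1 9 4))^(-1) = (0 4 9 1 2 6 8 7 5 3)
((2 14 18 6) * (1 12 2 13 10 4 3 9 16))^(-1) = (1 16 9 3 4 10 13 6 18 14 2 12)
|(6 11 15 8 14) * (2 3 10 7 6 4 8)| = 21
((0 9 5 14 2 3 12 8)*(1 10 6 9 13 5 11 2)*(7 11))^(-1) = ((0 13 5 14 1 10 6 9 7 11 2 3 12 8))^(-1) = (0 8 12 3 2 11 7 9 6 10 1 14 5 13)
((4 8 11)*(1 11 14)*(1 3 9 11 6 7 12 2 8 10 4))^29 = ((1 6 7 12 2 8 14 3 9 11)(4 10))^29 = (1 11 9 3 14 8 2 12 7 6)(4 10)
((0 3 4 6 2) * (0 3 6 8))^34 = (0 4 2)(3 6 8)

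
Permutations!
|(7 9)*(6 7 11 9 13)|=6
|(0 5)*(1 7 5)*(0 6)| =5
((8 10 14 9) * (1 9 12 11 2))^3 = ((1 9 8 10 14 12 11 2))^3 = (1 10 11 9 14 2 8 12)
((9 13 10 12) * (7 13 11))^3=((7 13 10 12 9 11))^3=(7 12)(9 13)(10 11)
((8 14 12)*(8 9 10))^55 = (14)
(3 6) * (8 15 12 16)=(3 6)(8 15 12 16)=[0, 1, 2, 6, 4, 5, 3, 7, 15, 9, 10, 11, 16, 13, 14, 12, 8]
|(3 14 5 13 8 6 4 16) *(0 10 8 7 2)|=|(0 10 8 6 4 16 3 14 5 13 7 2)|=12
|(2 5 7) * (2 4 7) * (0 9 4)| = |(0 9 4 7)(2 5)| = 4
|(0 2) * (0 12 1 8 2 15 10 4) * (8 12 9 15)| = 14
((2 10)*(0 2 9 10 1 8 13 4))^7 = ((0 2 1 8 13 4)(9 10))^7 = (0 2 1 8 13 4)(9 10)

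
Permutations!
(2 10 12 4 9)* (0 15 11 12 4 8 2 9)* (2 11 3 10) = (0 15 3 10 4)(8 11 12) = [15, 1, 2, 10, 0, 5, 6, 7, 11, 9, 4, 12, 8, 13, 14, 3]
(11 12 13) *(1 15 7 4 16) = (1 15 7 4 16)(11 12 13) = [0, 15, 2, 3, 16, 5, 6, 4, 8, 9, 10, 12, 13, 11, 14, 7, 1]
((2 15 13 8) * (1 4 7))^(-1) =((1 4 7)(2 15 13 8))^(-1) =(1 7 4)(2 8 13 15)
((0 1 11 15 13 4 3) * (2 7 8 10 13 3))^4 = (0 3 15 11 1)(2 13 8)(4 10 7)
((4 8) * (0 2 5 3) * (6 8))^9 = ((0 2 5 3)(4 6 8))^9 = (8)(0 2 5 3)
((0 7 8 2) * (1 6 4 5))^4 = ((0 7 8 2)(1 6 4 5))^4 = (8)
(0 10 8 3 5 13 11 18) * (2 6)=[10, 1, 6, 5, 4, 13, 2, 7, 3, 9, 8, 18, 12, 11, 14, 15, 16, 17, 0]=(0 10 8 3 5 13 11 18)(2 6)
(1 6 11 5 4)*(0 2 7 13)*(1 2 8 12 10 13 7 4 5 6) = (0 8 12 10 13)(2 4)(6 11) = [8, 1, 4, 3, 2, 5, 11, 7, 12, 9, 13, 6, 10, 0]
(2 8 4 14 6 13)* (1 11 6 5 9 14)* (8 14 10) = [0, 11, 14, 3, 1, 9, 13, 7, 4, 10, 8, 6, 12, 2, 5] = (1 11 6 13 2 14 5 9 10 8 4)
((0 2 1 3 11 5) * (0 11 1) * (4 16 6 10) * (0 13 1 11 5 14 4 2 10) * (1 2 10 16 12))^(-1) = (0 6 16)(1 12 4 14 11 3)(2 13)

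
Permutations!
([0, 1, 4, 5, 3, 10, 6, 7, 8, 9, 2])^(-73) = (2 3 10 4 5)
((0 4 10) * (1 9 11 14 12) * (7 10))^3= ((0 4 7 10)(1 9 11 14 12))^3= (0 10 7 4)(1 14 9 12 11)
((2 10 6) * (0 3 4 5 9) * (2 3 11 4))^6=(0 11 4 5 9)(2 6)(3 10)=((0 11 4 5 9)(2 10 6 3))^6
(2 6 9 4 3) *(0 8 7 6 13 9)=(0 8 7 6)(2 13 9 4 3)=[8, 1, 13, 2, 3, 5, 0, 6, 7, 4, 10, 11, 12, 9]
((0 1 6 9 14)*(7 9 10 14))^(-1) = ((0 1 6 10 14)(7 9))^(-1) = (0 14 10 6 1)(7 9)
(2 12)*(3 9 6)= (2 12)(3 9 6)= [0, 1, 12, 9, 4, 5, 3, 7, 8, 6, 10, 11, 2]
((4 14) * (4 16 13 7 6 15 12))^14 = ((4 14 16 13 7 6 15 12))^14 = (4 15 7 16)(6 13 14 12)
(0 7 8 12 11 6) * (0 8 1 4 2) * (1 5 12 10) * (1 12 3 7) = (0 1 4 2)(3 7 5)(6 8 10 12 11) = [1, 4, 0, 7, 2, 3, 8, 5, 10, 9, 12, 6, 11]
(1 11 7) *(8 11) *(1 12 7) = (1 8 11)(7 12) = [0, 8, 2, 3, 4, 5, 6, 12, 11, 9, 10, 1, 7]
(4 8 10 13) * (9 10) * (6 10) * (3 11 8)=[0, 1, 2, 11, 3, 5, 10, 7, 9, 6, 13, 8, 12, 4]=(3 11 8 9 6 10 13 4)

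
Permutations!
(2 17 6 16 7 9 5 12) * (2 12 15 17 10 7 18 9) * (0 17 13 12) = (0 17 6 16 18 9 5 15 13 12)(2 10 7) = [17, 1, 10, 3, 4, 15, 16, 2, 8, 5, 7, 11, 0, 12, 14, 13, 18, 6, 9]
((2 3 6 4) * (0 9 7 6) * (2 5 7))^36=((0 9 2 3)(4 5 7 6))^36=(9)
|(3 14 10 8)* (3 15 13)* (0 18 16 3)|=|(0 18 16 3 14 10 8 15 13)|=9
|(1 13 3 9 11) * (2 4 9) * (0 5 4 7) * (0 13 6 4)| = |(0 5)(1 6 4 9 11)(2 7 13 3)| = 20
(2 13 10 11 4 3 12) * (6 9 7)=(2 13 10 11 4 3 12)(6 9 7)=[0, 1, 13, 12, 3, 5, 9, 6, 8, 7, 11, 4, 2, 10]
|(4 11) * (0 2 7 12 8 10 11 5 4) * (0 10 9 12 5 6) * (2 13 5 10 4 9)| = 12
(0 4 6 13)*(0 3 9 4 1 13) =(0 1 13 3 9 4 6) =[1, 13, 2, 9, 6, 5, 0, 7, 8, 4, 10, 11, 12, 3]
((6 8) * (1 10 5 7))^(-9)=(1 7 5 10)(6 8)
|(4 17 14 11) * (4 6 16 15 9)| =8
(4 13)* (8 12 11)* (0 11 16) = (0 11 8 12 16)(4 13) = [11, 1, 2, 3, 13, 5, 6, 7, 12, 9, 10, 8, 16, 4, 14, 15, 0]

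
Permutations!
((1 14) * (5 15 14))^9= ((1 5 15 14))^9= (1 5 15 14)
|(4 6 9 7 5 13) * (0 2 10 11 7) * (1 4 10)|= |(0 2 1 4 6 9)(5 13 10 11 7)|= 30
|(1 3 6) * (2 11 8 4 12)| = |(1 3 6)(2 11 8 4 12)| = 15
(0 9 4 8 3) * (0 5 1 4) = (0 9)(1 4 8 3 5) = [9, 4, 2, 5, 8, 1, 6, 7, 3, 0]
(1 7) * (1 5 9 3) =(1 7 5 9 3) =[0, 7, 2, 1, 4, 9, 6, 5, 8, 3]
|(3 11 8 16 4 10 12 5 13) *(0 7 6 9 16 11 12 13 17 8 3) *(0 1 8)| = |(0 7 6 9 16 4 10 13 1 8 11 3 12 5 17)| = 15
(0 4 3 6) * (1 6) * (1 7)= [4, 6, 2, 7, 3, 5, 0, 1]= (0 4 3 7 1 6)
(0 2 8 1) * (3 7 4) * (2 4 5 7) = (0 4 3 2 8 1)(5 7) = [4, 0, 8, 2, 3, 7, 6, 5, 1]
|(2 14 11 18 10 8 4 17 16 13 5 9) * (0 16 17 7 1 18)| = |(0 16 13 5 9 2 14 11)(1 18 10 8 4 7)| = 24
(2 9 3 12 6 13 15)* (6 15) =(2 9 3 12 15)(6 13) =[0, 1, 9, 12, 4, 5, 13, 7, 8, 3, 10, 11, 15, 6, 14, 2]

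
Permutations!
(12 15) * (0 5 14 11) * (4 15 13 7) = (0 5 14 11)(4 15 12 13 7) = [5, 1, 2, 3, 15, 14, 6, 4, 8, 9, 10, 0, 13, 7, 11, 12]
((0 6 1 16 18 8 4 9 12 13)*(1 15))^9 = ((0 6 15 1 16 18 8 4 9 12 13))^9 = (0 12 4 18 1 6 13 9 8 16 15)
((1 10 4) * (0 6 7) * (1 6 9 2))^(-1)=(0 7 6 4 10 1 2 9)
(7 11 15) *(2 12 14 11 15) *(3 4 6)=(2 12 14 11)(3 4 6)(7 15)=[0, 1, 12, 4, 6, 5, 3, 15, 8, 9, 10, 2, 14, 13, 11, 7]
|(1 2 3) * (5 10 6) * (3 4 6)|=7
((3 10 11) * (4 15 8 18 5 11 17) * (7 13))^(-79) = ((3 10 17 4 15 8 18 5 11)(7 13))^(-79) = (3 17 15 18 11 10 4 8 5)(7 13)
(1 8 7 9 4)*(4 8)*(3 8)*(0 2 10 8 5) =(0 2 10 8 7 9 3 5)(1 4) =[2, 4, 10, 5, 1, 0, 6, 9, 7, 3, 8]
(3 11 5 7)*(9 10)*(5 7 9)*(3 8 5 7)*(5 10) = (3 11)(5 9)(7 8 10) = [0, 1, 2, 11, 4, 9, 6, 8, 10, 5, 7, 3]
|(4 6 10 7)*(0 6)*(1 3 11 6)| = 8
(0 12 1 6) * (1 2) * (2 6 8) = [12, 8, 1, 3, 4, 5, 0, 7, 2, 9, 10, 11, 6] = (0 12 6)(1 8 2)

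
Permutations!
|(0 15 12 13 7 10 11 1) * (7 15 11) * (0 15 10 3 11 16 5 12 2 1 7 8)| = |(0 16 5 12 13 10 8)(1 15 2)(3 11 7)| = 21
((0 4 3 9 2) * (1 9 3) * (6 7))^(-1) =(0 2 9 1 4)(6 7)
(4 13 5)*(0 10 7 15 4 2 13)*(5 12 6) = [10, 1, 13, 3, 0, 2, 5, 15, 8, 9, 7, 11, 6, 12, 14, 4] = (0 10 7 15 4)(2 13 12 6 5)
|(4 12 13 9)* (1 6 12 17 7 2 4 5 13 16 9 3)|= 8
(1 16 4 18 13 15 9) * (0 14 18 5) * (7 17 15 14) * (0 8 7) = (1 16 4 5 8 7 17 15 9)(13 14 18) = [0, 16, 2, 3, 5, 8, 6, 17, 7, 1, 10, 11, 12, 14, 18, 9, 4, 15, 13]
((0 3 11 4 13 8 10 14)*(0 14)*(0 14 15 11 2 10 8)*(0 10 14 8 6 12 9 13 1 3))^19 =(1 11 14 3 4 15 2)(6 12 9 13 10 8)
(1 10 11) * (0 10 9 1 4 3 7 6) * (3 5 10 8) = [8, 9, 2, 7, 5, 10, 0, 6, 3, 1, 11, 4] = (0 8 3 7 6)(1 9)(4 5 10 11)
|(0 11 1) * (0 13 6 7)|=|(0 11 1 13 6 7)|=6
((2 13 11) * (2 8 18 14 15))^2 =(2 11 18 15 13 8 14)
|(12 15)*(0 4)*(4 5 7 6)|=|(0 5 7 6 4)(12 15)|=10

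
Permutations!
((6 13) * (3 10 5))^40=((3 10 5)(6 13))^40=(13)(3 10 5)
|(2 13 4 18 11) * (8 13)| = |(2 8 13 4 18 11)| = 6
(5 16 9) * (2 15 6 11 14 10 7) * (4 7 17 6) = (2 15 4 7)(5 16 9)(6 11 14 10 17) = [0, 1, 15, 3, 7, 16, 11, 2, 8, 5, 17, 14, 12, 13, 10, 4, 9, 6]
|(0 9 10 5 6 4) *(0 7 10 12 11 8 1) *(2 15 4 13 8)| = 14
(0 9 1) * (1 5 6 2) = [9, 0, 1, 3, 4, 6, 2, 7, 8, 5] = (0 9 5 6 2 1)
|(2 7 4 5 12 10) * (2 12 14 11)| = |(2 7 4 5 14 11)(10 12)| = 6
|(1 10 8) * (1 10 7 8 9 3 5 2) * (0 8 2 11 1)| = |(0 8 10 9 3 5 11 1 7 2)| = 10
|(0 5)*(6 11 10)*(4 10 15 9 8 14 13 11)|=6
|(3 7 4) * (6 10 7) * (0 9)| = |(0 9)(3 6 10 7 4)| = 10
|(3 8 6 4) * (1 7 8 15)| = 7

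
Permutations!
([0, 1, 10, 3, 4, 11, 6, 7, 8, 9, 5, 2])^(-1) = (2 11 5 10)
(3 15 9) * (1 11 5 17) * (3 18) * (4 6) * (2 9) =[0, 11, 9, 15, 6, 17, 4, 7, 8, 18, 10, 5, 12, 13, 14, 2, 16, 1, 3] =(1 11 5 17)(2 9 18 3 15)(4 6)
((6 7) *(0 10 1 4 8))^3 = (0 4 10 8 1)(6 7)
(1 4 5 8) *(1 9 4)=[0, 1, 2, 3, 5, 8, 6, 7, 9, 4]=(4 5 8 9)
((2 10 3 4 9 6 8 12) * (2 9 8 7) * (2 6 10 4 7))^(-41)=(2 9 6 12 7 8 3 4 10)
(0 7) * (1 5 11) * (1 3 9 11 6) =(0 7)(1 5 6)(3 9 11) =[7, 5, 2, 9, 4, 6, 1, 0, 8, 11, 10, 3]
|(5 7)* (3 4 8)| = 6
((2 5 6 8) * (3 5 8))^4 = ((2 8)(3 5 6))^4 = (8)(3 5 6)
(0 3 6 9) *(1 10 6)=(0 3 1 10 6 9)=[3, 10, 2, 1, 4, 5, 9, 7, 8, 0, 6]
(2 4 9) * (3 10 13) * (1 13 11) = (1 13 3 10 11)(2 4 9) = [0, 13, 4, 10, 9, 5, 6, 7, 8, 2, 11, 1, 12, 3]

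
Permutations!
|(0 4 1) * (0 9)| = 4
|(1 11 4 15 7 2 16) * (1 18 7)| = |(1 11 4 15)(2 16 18 7)| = 4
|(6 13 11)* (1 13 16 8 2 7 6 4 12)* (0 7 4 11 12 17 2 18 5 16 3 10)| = 60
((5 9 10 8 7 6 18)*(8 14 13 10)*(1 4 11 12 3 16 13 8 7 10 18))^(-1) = (1 6 7 9 5 18 13 16 3 12 11 4)(8 14 10)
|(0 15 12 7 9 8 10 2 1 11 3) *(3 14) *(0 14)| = 10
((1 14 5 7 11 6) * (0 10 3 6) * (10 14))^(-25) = ((0 14 5 7 11)(1 10 3 6))^(-25) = (14)(1 6 3 10)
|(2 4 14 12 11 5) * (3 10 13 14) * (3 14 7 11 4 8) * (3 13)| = |(2 8 13 7 11 5)(3 10)(4 14 12)| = 6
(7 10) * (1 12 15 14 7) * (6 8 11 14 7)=[0, 12, 2, 3, 4, 5, 8, 10, 11, 9, 1, 14, 15, 13, 6, 7]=(1 12 15 7 10)(6 8 11 14)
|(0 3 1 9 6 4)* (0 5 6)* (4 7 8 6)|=12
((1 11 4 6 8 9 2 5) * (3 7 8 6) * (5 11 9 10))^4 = (1 4 10 2 7)(3 5 11 8 9)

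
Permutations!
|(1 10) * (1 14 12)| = |(1 10 14 12)| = 4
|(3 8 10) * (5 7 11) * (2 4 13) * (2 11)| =|(2 4 13 11 5 7)(3 8 10)| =6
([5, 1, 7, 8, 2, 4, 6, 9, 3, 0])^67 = [5, 1, 7, 8, 2, 4, 6, 9, 3, 0]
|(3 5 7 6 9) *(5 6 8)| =|(3 6 9)(5 7 8)| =3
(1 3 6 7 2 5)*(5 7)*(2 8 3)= (1 2 7 8 3 6 5)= [0, 2, 7, 6, 4, 1, 5, 8, 3]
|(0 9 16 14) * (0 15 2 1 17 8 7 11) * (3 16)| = |(0 9 3 16 14 15 2 1 17 8 7 11)| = 12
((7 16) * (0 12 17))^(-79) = (0 17 12)(7 16)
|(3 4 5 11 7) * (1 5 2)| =|(1 5 11 7 3 4 2)| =7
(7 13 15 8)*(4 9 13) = (4 9 13 15 8 7) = [0, 1, 2, 3, 9, 5, 6, 4, 7, 13, 10, 11, 12, 15, 14, 8]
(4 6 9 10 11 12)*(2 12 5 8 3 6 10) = [0, 1, 12, 6, 10, 8, 9, 7, 3, 2, 11, 5, 4] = (2 12 4 10 11 5 8 3 6 9)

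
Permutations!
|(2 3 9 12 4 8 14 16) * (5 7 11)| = 24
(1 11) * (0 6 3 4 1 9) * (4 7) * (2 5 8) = (0 6 3 7 4 1 11 9)(2 5 8) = [6, 11, 5, 7, 1, 8, 3, 4, 2, 0, 10, 9]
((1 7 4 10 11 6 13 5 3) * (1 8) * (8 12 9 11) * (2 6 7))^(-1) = (1 8 10 4 7 11 9 12 3 5 13 6 2)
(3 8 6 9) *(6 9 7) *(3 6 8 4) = (3 4)(6 7 8 9) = [0, 1, 2, 4, 3, 5, 7, 8, 9, 6]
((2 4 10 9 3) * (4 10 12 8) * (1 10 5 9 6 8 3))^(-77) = ((1 10 6 8 4 12 3 2 5 9))^(-77) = (1 8 3 9 6 12 5 10 4 2)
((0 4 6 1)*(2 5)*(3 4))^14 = (0 1 6 4 3)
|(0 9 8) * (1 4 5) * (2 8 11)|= 15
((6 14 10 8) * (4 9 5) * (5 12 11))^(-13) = (4 12 5 9 11)(6 8 10 14)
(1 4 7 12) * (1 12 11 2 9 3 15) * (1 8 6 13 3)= (1 4 7 11 2 9)(3 15 8 6 13)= [0, 4, 9, 15, 7, 5, 13, 11, 6, 1, 10, 2, 12, 3, 14, 8]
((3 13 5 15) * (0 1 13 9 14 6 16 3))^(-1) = (0 15 5 13 1)(3 16 6 14 9)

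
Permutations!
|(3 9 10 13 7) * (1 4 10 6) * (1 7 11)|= 20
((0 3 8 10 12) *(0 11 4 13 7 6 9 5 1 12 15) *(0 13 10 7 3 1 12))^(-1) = ((0 1)(3 8 7 6 9 5 12 11 4 10 15 13))^(-1) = (0 1)(3 13 15 10 4 11 12 5 9 6 7 8)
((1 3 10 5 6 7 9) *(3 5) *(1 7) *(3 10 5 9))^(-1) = (10)(1 6 5 3 7 9)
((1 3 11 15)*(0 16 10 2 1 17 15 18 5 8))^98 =(0 5 11 1 10)(2 16 8 18 3)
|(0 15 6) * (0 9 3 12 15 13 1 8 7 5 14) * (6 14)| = 12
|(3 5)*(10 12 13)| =6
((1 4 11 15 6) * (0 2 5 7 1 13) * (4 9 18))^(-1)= (0 13 6 15 11 4 18 9 1 7 5 2)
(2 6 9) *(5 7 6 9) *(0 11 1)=[11, 0, 9, 3, 4, 7, 5, 6, 8, 2, 10, 1]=(0 11 1)(2 9)(5 7 6)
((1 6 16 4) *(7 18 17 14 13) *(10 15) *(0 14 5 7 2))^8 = ((0 14 13 2)(1 6 16 4)(5 7 18 17)(10 15))^8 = (18)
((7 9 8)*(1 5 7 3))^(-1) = ((1 5 7 9 8 3))^(-1) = (1 3 8 9 7 5)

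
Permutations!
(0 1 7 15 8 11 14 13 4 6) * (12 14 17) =[1, 7, 2, 3, 6, 5, 0, 15, 11, 9, 10, 17, 14, 4, 13, 8, 16, 12] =(0 1 7 15 8 11 17 12 14 13 4 6)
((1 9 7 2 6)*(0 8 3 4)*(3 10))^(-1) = ((0 8 10 3 4)(1 9 7 2 6))^(-1) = (0 4 3 10 8)(1 6 2 7 9)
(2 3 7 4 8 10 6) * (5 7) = (2 3 5 7 4 8 10 6) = [0, 1, 3, 5, 8, 7, 2, 4, 10, 9, 6]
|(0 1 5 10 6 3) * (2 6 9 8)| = |(0 1 5 10 9 8 2 6 3)| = 9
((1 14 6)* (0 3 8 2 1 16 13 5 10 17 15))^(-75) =(0 2 6 5 15 8 14 13 17 3 1 16 10)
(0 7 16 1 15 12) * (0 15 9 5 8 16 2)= (0 7 2)(1 9 5 8 16)(12 15)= [7, 9, 0, 3, 4, 8, 6, 2, 16, 5, 10, 11, 15, 13, 14, 12, 1]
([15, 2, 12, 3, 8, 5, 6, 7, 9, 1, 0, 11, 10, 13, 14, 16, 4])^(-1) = [10, 9, 1, 3, 16, 5, 6, 7, 4, 8, 12, 11, 2, 13, 14, 0, 15]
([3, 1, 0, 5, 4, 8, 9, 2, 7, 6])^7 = [3, 1, 0, 5, 4, 8, 9, 2, 7, 6]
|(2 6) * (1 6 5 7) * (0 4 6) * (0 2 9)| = 4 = |(0 4 6 9)(1 2 5 7)|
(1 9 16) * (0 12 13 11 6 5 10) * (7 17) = (0 12 13 11 6 5 10)(1 9 16)(7 17) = [12, 9, 2, 3, 4, 10, 5, 17, 8, 16, 0, 6, 13, 11, 14, 15, 1, 7]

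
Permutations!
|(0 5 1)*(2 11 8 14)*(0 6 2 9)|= |(0 5 1 6 2 11 8 14 9)|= 9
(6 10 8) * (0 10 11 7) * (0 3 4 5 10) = [0, 1, 2, 4, 5, 10, 11, 3, 6, 9, 8, 7] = (3 4 5 10 8 6 11 7)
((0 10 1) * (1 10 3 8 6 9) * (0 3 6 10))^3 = (0 1 10 9 8 6 3)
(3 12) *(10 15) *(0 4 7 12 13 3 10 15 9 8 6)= (15)(0 4 7 12 10 9 8 6)(3 13)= [4, 1, 2, 13, 7, 5, 0, 12, 6, 8, 9, 11, 10, 3, 14, 15]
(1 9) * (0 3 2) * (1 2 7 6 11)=(0 3 7 6 11 1 9 2)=[3, 9, 0, 7, 4, 5, 11, 6, 8, 2, 10, 1]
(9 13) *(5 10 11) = (5 10 11)(9 13) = [0, 1, 2, 3, 4, 10, 6, 7, 8, 13, 11, 5, 12, 9]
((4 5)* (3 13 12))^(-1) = (3 12 13)(4 5)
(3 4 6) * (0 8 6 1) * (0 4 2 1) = (0 8 6 3 2 1 4) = [8, 4, 1, 2, 0, 5, 3, 7, 6]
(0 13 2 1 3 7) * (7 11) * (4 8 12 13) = (0 4 8 12 13 2 1 3 11 7) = [4, 3, 1, 11, 8, 5, 6, 0, 12, 9, 10, 7, 13, 2]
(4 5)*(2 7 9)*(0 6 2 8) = (0 6 2 7 9 8)(4 5) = [6, 1, 7, 3, 5, 4, 2, 9, 0, 8]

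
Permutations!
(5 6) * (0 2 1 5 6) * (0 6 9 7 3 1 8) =(0 2 8)(1 5 6 9 7 3) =[2, 5, 8, 1, 4, 6, 9, 3, 0, 7]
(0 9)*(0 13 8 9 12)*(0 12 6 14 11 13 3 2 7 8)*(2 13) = (0 6 14 11 2 7 8 9 3 13) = [6, 1, 7, 13, 4, 5, 14, 8, 9, 3, 10, 2, 12, 0, 11]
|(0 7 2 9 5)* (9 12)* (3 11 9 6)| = |(0 7 2 12 6 3 11 9 5)| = 9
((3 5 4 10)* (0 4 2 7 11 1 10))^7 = (11)(0 4)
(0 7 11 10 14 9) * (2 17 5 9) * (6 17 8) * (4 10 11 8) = (0 7 8 6 17 5 9)(2 4 10 14) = [7, 1, 4, 3, 10, 9, 17, 8, 6, 0, 14, 11, 12, 13, 2, 15, 16, 5]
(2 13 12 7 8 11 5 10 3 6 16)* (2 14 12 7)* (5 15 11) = (2 13 7 8 5 10 3 6 16 14 12)(11 15) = [0, 1, 13, 6, 4, 10, 16, 8, 5, 9, 3, 15, 2, 7, 12, 11, 14]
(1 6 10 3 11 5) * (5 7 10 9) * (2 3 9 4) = (1 6 4 2 3 11 7 10 9 5) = [0, 6, 3, 11, 2, 1, 4, 10, 8, 5, 9, 7]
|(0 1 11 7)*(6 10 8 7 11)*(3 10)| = |(11)(0 1 6 3 10 8 7)| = 7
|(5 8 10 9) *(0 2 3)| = |(0 2 3)(5 8 10 9)| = 12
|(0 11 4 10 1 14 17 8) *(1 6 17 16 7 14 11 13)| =|(0 13 1 11 4 10 6 17 8)(7 14 16)| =9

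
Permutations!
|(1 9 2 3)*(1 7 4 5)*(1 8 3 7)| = |(1 9 2 7 4 5 8 3)| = 8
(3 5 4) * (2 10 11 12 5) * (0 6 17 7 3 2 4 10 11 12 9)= (0 6 17 7 3 4 2 11 9)(5 10 12)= [6, 1, 11, 4, 2, 10, 17, 3, 8, 0, 12, 9, 5, 13, 14, 15, 16, 7]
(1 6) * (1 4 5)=(1 6 4 5)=[0, 6, 2, 3, 5, 1, 4]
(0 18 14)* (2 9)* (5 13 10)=(0 18 14)(2 9)(5 13 10)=[18, 1, 9, 3, 4, 13, 6, 7, 8, 2, 5, 11, 12, 10, 0, 15, 16, 17, 14]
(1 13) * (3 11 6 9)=(1 13)(3 11 6 9)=[0, 13, 2, 11, 4, 5, 9, 7, 8, 3, 10, 6, 12, 1]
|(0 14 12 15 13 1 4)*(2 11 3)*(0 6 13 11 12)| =|(0 14)(1 4 6 13)(2 12 15 11 3)| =20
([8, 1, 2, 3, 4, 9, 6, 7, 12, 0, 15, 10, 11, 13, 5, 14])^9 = (15)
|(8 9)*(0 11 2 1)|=4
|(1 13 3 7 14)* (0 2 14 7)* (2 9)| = |(0 9 2 14 1 13 3)| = 7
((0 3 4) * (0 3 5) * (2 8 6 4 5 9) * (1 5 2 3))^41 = ((0 9 3 2 8 6 4 1 5))^41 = (0 6 9 4 3 1 2 5 8)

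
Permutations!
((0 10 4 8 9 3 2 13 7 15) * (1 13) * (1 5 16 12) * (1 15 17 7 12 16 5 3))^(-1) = ((0 10 4 8 9 1 13 12 15)(2 3)(7 17))^(-1) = (0 15 12 13 1 9 8 4 10)(2 3)(7 17)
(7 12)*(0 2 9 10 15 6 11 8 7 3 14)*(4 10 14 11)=(0 2 9 14)(3 11 8 7 12)(4 10 15 6)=[2, 1, 9, 11, 10, 5, 4, 12, 7, 14, 15, 8, 3, 13, 0, 6]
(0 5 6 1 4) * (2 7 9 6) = (0 5 2 7 9 6 1 4) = [5, 4, 7, 3, 0, 2, 1, 9, 8, 6]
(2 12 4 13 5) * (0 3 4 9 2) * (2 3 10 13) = (0 10 13 5)(2 12 9 3 4) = [10, 1, 12, 4, 2, 0, 6, 7, 8, 3, 13, 11, 9, 5]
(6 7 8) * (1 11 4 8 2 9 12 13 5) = (1 11 4 8 6 7 2 9 12 13 5) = [0, 11, 9, 3, 8, 1, 7, 2, 6, 12, 10, 4, 13, 5]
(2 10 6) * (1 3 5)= [0, 3, 10, 5, 4, 1, 2, 7, 8, 9, 6]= (1 3 5)(2 10 6)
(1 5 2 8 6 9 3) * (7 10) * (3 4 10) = (1 5 2 8 6 9 4 10 7 3) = [0, 5, 8, 1, 10, 2, 9, 3, 6, 4, 7]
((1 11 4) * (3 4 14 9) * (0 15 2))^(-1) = (0 2 15)(1 4 3 9 14 11)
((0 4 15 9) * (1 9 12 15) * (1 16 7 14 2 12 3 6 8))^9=((0 4 16 7 14 2 12 15 3 6 8 1 9))^9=(0 6 2 4 8 12 16 1 15 7 9 3 14)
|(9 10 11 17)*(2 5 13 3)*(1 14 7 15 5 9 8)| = 13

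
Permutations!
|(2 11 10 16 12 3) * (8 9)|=6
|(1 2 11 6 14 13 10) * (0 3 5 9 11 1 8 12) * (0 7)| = 12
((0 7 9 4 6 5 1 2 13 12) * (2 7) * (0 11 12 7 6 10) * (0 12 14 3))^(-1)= ((0 2 13 7 9 4 10 12 11 14 3)(1 6 5))^(-1)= (0 3 14 11 12 10 4 9 7 13 2)(1 5 6)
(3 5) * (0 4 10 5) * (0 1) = [4, 0, 2, 1, 10, 3, 6, 7, 8, 9, 5] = (0 4 10 5 3 1)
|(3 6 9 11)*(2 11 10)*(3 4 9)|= |(2 11 4 9 10)(3 6)|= 10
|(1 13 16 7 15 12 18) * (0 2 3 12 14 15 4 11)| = 22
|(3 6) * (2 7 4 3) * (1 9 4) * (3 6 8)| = 6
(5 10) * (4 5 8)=(4 5 10 8)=[0, 1, 2, 3, 5, 10, 6, 7, 4, 9, 8]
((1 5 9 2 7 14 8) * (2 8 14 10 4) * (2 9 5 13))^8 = (14)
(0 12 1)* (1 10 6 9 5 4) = (0 12 10 6 9 5 4 1) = [12, 0, 2, 3, 1, 4, 9, 7, 8, 5, 6, 11, 10]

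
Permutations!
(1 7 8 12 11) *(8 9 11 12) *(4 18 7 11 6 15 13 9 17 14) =(1 11)(4 18 7 17 14)(6 15 13 9) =[0, 11, 2, 3, 18, 5, 15, 17, 8, 6, 10, 1, 12, 9, 4, 13, 16, 14, 7]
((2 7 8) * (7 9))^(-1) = (2 8 7 9)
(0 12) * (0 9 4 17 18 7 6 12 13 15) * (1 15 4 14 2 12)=[13, 15, 12, 3, 17, 5, 1, 6, 8, 14, 10, 11, 9, 4, 2, 0, 16, 18, 7]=(0 13 4 17 18 7 6 1 15)(2 12 9 14)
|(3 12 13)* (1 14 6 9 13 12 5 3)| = |(1 14 6 9 13)(3 5)| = 10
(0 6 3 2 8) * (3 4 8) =[6, 1, 3, 2, 8, 5, 4, 7, 0] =(0 6 4 8)(2 3)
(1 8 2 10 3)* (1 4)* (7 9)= [0, 8, 10, 4, 1, 5, 6, 9, 2, 7, 3]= (1 8 2 10 3 4)(7 9)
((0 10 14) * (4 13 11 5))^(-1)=(0 14 10)(4 5 11 13)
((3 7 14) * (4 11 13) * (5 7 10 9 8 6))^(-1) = (3 14 7 5 6 8 9 10)(4 13 11)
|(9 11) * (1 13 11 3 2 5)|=7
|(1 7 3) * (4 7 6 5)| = |(1 6 5 4 7 3)| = 6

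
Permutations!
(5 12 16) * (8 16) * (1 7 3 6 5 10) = [0, 7, 2, 6, 4, 12, 5, 3, 16, 9, 1, 11, 8, 13, 14, 15, 10] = (1 7 3 6 5 12 8 16 10)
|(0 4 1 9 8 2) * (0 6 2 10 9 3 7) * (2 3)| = 21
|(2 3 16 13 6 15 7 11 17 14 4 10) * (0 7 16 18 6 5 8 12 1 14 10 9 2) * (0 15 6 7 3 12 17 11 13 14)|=|(0 3 18 7 13 5 8 17 10 15 16 14 4 9 2 12 1)|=17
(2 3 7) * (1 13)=[0, 13, 3, 7, 4, 5, 6, 2, 8, 9, 10, 11, 12, 1]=(1 13)(2 3 7)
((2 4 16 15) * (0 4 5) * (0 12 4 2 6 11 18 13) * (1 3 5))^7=(0 16 2 15 1 6 3 11 5 18 12 13 4)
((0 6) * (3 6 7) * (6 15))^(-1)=((0 7 3 15 6))^(-1)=(0 6 15 3 7)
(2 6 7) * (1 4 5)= (1 4 5)(2 6 7)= [0, 4, 6, 3, 5, 1, 7, 2]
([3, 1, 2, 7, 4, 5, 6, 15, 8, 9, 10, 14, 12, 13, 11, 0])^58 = (0 7)(3 15)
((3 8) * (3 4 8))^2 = (8)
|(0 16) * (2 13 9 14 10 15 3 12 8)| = 18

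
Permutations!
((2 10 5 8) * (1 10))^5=(10)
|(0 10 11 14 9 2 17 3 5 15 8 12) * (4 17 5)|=|(0 10 11 14 9 2 5 15 8 12)(3 4 17)|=30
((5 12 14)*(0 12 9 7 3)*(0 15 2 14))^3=((0 12)(2 14 5 9 7 3 15))^3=(0 12)(2 9 15 5 3 14 7)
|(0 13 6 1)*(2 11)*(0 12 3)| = 6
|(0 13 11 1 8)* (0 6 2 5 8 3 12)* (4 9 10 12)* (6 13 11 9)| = |(0 11 1 3 4 6 2 5 8 13 9 10 12)| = 13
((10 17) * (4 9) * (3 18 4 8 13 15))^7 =((3 18 4 9 8 13 15)(10 17))^7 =(18)(10 17)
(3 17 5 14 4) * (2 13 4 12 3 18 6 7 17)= (2 13 4 18 6 7 17 5 14 12 3)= [0, 1, 13, 2, 18, 14, 7, 17, 8, 9, 10, 11, 3, 4, 12, 15, 16, 5, 6]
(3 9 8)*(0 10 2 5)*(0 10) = (2 5 10)(3 9 8) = [0, 1, 5, 9, 4, 10, 6, 7, 3, 8, 2]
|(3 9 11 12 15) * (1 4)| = 10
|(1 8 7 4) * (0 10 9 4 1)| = |(0 10 9 4)(1 8 7)| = 12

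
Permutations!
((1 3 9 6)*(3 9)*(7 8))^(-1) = (1 6 9)(7 8)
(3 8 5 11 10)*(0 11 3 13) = (0 11 10 13)(3 8 5) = [11, 1, 2, 8, 4, 3, 6, 7, 5, 9, 13, 10, 12, 0]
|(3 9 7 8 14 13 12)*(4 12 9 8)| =8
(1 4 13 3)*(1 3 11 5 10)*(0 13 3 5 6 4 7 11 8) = (0 13 8)(1 7 11 6 4 3 5 10) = [13, 7, 2, 5, 3, 10, 4, 11, 0, 9, 1, 6, 12, 8]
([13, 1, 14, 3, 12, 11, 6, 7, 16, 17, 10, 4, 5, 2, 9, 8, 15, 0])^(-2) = (0 9 2)(4 5)(8 16 15)(11 12)(13 17 14)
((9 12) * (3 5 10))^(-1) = (3 10 5)(9 12)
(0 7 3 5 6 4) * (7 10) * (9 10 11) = (0 11 9 10 7 3 5 6 4) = [11, 1, 2, 5, 0, 6, 4, 3, 8, 10, 7, 9]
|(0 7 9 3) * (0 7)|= 3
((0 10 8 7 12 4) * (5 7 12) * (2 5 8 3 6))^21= (0 10 3 6 2 5 7 8 12 4)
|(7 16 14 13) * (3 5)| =4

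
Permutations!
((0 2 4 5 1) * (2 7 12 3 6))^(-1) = ((0 7 12 3 6 2 4 5 1))^(-1) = (0 1 5 4 2 6 3 12 7)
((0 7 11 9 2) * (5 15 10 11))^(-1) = (0 2 9 11 10 15 5 7)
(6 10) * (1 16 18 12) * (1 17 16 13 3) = (1 13 3)(6 10)(12 17 16 18) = [0, 13, 2, 1, 4, 5, 10, 7, 8, 9, 6, 11, 17, 3, 14, 15, 18, 16, 12]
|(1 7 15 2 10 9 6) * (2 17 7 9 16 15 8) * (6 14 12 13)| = 42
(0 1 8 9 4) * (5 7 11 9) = [1, 8, 2, 3, 0, 7, 6, 11, 5, 4, 10, 9] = (0 1 8 5 7 11 9 4)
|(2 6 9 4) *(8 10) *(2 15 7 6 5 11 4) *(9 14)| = 18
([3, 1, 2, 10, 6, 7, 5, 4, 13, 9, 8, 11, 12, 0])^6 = [3, 1, 2, 10, 5, 4, 7, 6, 13, 9, 8, 11, 12, 0]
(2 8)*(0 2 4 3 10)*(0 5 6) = (0 2 8 4 3 10 5 6) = [2, 1, 8, 10, 3, 6, 0, 7, 4, 9, 5]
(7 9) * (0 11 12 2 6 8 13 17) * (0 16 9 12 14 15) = [11, 1, 6, 3, 4, 5, 8, 12, 13, 7, 10, 14, 2, 17, 15, 0, 9, 16] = (0 11 14 15)(2 6 8 13 17 16 9 7 12)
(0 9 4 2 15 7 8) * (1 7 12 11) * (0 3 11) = (0 9 4 2 15 12)(1 7 8 3 11) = [9, 7, 15, 11, 2, 5, 6, 8, 3, 4, 10, 1, 0, 13, 14, 12]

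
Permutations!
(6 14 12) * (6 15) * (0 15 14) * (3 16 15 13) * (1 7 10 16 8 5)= (0 13 3 8 5 1 7 10 16 15 6)(12 14)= [13, 7, 2, 8, 4, 1, 0, 10, 5, 9, 16, 11, 14, 3, 12, 6, 15]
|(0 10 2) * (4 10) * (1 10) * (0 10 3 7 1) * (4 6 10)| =15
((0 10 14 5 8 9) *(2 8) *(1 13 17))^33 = (17)(0 8 5 10 9 2 14) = ((0 10 14 5 2 8 9)(1 13 17))^33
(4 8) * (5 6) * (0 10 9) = (0 10 9)(4 8)(5 6) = [10, 1, 2, 3, 8, 6, 5, 7, 4, 0, 9]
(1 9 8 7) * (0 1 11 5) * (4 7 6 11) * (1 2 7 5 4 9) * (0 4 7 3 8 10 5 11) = (0 2 3 8 6)(4 11 7 9 10 5) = [2, 1, 3, 8, 11, 4, 0, 9, 6, 10, 5, 7]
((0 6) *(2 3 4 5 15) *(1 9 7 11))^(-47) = ((0 6)(1 9 7 11)(2 3 4 5 15))^(-47) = (0 6)(1 9 7 11)(2 5 3 15 4)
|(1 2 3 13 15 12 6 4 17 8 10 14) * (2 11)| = 13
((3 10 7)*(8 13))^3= ((3 10 7)(8 13))^3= (8 13)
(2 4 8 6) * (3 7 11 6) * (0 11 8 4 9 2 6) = (0 11)(2 9)(3 7 8) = [11, 1, 9, 7, 4, 5, 6, 8, 3, 2, 10, 0]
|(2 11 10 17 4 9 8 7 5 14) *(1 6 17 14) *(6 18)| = |(1 18 6 17 4 9 8 7 5)(2 11 10 14)| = 36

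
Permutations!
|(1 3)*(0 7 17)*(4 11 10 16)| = |(0 7 17)(1 3)(4 11 10 16)| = 12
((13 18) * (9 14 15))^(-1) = ((9 14 15)(13 18))^(-1) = (9 15 14)(13 18)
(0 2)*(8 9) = (0 2)(8 9) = [2, 1, 0, 3, 4, 5, 6, 7, 9, 8]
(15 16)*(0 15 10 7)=(0 15 16 10 7)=[15, 1, 2, 3, 4, 5, 6, 0, 8, 9, 7, 11, 12, 13, 14, 16, 10]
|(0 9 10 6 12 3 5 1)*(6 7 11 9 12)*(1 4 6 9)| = 11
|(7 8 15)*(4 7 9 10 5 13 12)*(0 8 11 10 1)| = |(0 8 15 9 1)(4 7 11 10 5 13 12)| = 35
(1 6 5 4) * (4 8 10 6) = (1 4)(5 8 10 6) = [0, 4, 2, 3, 1, 8, 5, 7, 10, 9, 6]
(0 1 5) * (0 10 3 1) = [0, 5, 2, 1, 4, 10, 6, 7, 8, 9, 3] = (1 5 10 3)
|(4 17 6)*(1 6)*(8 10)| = |(1 6 4 17)(8 10)| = 4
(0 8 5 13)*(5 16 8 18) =(0 18 5 13)(8 16) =[18, 1, 2, 3, 4, 13, 6, 7, 16, 9, 10, 11, 12, 0, 14, 15, 8, 17, 5]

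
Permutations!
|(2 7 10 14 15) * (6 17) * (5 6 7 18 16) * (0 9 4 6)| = 13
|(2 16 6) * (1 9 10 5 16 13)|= |(1 9 10 5 16 6 2 13)|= 8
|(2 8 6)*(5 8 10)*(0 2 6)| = 5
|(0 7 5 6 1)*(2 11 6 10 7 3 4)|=21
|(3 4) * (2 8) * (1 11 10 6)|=|(1 11 10 6)(2 8)(3 4)|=4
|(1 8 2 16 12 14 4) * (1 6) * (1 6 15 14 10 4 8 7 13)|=24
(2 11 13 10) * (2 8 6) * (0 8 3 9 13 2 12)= (0 8 6 12)(2 11)(3 9 13 10)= [8, 1, 11, 9, 4, 5, 12, 7, 6, 13, 3, 2, 0, 10]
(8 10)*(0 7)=[7, 1, 2, 3, 4, 5, 6, 0, 10, 9, 8]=(0 7)(8 10)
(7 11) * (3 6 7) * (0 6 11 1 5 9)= [6, 5, 2, 11, 4, 9, 7, 1, 8, 0, 10, 3]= (0 6 7 1 5 9)(3 11)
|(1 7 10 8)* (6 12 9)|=|(1 7 10 8)(6 12 9)|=12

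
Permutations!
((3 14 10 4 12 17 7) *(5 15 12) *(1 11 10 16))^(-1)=(1 16 14 3 7 17 12 15 5 4 10 11)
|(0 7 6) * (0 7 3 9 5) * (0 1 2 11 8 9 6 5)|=|(0 3 6 7 5 1 2 11 8 9)|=10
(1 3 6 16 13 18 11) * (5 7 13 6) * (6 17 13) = [0, 3, 2, 5, 4, 7, 16, 6, 8, 9, 10, 1, 12, 18, 14, 15, 17, 13, 11] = (1 3 5 7 6 16 17 13 18 11)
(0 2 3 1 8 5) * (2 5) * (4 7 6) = (0 5)(1 8 2 3)(4 7 6) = [5, 8, 3, 1, 7, 0, 4, 6, 2]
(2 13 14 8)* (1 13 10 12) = (1 13 14 8 2 10 12) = [0, 13, 10, 3, 4, 5, 6, 7, 2, 9, 12, 11, 1, 14, 8]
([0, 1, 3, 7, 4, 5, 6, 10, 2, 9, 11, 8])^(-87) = (2 10)(3 11)(7 8)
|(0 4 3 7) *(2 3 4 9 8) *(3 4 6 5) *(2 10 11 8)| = 24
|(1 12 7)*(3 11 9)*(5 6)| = 6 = |(1 12 7)(3 11 9)(5 6)|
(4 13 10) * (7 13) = (4 7 13 10) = [0, 1, 2, 3, 7, 5, 6, 13, 8, 9, 4, 11, 12, 10]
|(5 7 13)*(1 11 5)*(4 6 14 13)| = 8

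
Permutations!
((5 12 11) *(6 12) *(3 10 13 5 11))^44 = (3 13 6)(5 12 10)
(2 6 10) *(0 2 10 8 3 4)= [2, 1, 6, 4, 0, 5, 8, 7, 3, 9, 10]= (10)(0 2 6 8 3 4)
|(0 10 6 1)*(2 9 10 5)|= 7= |(0 5 2 9 10 6 1)|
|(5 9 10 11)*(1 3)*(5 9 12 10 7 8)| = |(1 3)(5 12 10 11 9 7 8)| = 14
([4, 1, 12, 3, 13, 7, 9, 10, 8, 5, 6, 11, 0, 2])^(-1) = [12, 1, 13, 3, 0, 9, 10, 5, 8, 6, 7, 11, 2, 4]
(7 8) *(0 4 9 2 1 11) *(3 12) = (0 4 9 2 1 11)(3 12)(7 8) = [4, 11, 1, 12, 9, 5, 6, 8, 7, 2, 10, 0, 3]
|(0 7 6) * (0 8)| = |(0 7 6 8)| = 4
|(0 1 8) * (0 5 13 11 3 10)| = |(0 1 8 5 13 11 3 10)| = 8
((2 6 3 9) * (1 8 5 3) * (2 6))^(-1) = ((1 8 5 3 9 6))^(-1) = (1 6 9 3 5 8)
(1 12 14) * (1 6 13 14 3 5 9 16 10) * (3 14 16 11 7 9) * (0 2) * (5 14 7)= (0 2)(1 12 7 9 11 5 3 14 6 13 16 10)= [2, 12, 0, 14, 4, 3, 13, 9, 8, 11, 1, 5, 7, 16, 6, 15, 10]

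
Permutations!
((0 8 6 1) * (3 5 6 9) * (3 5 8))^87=(0 9 1 8 6 3 5)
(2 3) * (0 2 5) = (0 2 3 5) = [2, 1, 3, 5, 4, 0]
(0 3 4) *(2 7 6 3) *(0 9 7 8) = [2, 1, 8, 4, 9, 5, 3, 6, 0, 7] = (0 2 8)(3 4 9 7 6)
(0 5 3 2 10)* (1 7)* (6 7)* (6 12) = (0 5 3 2 10)(1 12 6 7) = [5, 12, 10, 2, 4, 3, 7, 1, 8, 9, 0, 11, 6]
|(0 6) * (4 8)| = 2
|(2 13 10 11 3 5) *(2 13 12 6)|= 15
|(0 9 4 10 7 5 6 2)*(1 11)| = |(0 9 4 10 7 5 6 2)(1 11)| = 8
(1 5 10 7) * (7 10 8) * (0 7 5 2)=(10)(0 7 1 2)(5 8)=[7, 2, 0, 3, 4, 8, 6, 1, 5, 9, 10]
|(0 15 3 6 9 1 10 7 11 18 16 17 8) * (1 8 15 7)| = 22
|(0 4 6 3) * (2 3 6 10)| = 5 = |(0 4 10 2 3)|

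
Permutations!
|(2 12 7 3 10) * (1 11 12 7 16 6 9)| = 12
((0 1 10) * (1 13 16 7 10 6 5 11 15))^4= ((0 13 16 7 10)(1 6 5 11 15))^4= (0 10 7 16 13)(1 15 11 5 6)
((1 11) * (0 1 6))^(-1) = (0 6 11 1)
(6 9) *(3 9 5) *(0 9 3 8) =(0 9 6 5 8) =[9, 1, 2, 3, 4, 8, 5, 7, 0, 6]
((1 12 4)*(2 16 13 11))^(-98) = (1 12 4)(2 13)(11 16)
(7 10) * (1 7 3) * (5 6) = [0, 7, 2, 1, 4, 6, 5, 10, 8, 9, 3] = (1 7 10 3)(5 6)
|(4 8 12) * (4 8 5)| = |(4 5)(8 12)| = 2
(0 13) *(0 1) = [13, 0, 2, 3, 4, 5, 6, 7, 8, 9, 10, 11, 12, 1] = (0 13 1)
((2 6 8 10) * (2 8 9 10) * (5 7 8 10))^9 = (10)(2 5)(6 7)(8 9)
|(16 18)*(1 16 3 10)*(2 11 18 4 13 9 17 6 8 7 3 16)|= 14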